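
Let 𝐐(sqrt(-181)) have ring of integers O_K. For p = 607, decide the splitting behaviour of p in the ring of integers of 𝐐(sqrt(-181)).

-181 mod 4 = 3, hence disc K = 4·(-181) = -724 and O_K = ℤ[√-181].
Since gcd(607, -724) = 1 the prime 607 does not ramify.
Legendre symbol by Euler's criterion: (-181/607) ≡ (-181)^303 ≡ 606 (mod 607), i.e. (-181/607) = -1.
(-181/607) = -1, so 607 is inert.

inert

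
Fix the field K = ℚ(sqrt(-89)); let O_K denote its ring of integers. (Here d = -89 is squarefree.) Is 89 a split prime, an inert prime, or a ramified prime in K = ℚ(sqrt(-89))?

ramified — (89) = 𝔭²

Since -89 ≢ 1 mod 4, the ring of integers is ℤ[√-89] with discriminant 4·(-89) = -356.
89 divides disc(K) = -356, so 89 ramifies.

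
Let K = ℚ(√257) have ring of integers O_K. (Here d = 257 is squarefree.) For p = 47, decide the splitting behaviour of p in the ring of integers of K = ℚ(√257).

p is inert

257 mod 4 = 1, hence disc K = 257 and O_K = ℤ[(1+√257)/2].
47 ∤ 257, so 47 is unramified.
(257/47) = 22^23 mod 47 = 46, giving Legendre symbol -1.
Legendre symbol -1 ⇒ 47 is inert.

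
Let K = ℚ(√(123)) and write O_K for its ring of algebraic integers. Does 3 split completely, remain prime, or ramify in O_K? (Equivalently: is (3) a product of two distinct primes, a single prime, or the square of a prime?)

Since 123 ≢ 1 mod 4, the ring of integers is ℤ[√123] with discriminant 4·123 = 492.
3 divides disc(K) = 492, so 3 ramifies.

ramified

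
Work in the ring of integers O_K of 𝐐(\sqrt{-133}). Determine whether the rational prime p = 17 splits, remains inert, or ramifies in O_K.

d = -133 ≡ 3 (mod 4), so O_K = ℤ[√-133] and disc(K) = 4d = -532.
Since gcd(17, -532) = 1 the prime 17 does not ramify.
Legendre symbol by Euler's criterion: (-133/17) ≡ (-133)^8 ≡ 16 (mod 17), i.e. (-133/17) = -1.
Legendre symbol -1 ⇒ 17 is inert.

inert — (17) stays prime in O_K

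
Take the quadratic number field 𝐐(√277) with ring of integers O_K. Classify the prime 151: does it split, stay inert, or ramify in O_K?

p is inert

Since 277 ≡ 1 mod 4, the ring of integers is ℤ[(1+√277)/2] with discriminant 277.
Since gcd(151, 277) = 1 the prime 151 does not ramify.
(277/151) = 126^75 mod 151 = 150, giving Legendre symbol -1.
d is a non-residue mod p, hence 151 remains inert in O_K.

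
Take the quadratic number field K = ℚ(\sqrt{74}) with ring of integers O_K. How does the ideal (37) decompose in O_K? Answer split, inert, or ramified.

ramified — (37) = 𝔭²

74 mod 4 = 2, hence disc K = 4·74 = 296 and O_K = ℤ[√74].
37 divides disc(K) = 296, so 37 ramifies.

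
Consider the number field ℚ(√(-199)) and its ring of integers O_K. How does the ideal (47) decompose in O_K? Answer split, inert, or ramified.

47 splits in O_K

-199 mod 4 = 1, hence disc K = -199 and O_K = ℤ[(1+√-199)/2].
disc(K) = -199 is not divisible by 47; 47 is unramified.
(-199/47) = 36^23 mod 47 = 1, giving Legendre symbol 1.
Legendre symbol 1 ⇒ 47 is split.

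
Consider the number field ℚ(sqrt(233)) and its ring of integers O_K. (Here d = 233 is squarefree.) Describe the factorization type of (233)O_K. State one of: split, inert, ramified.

p ramifies

d = 233 ≡ 1 (mod 4), so O_K = ℤ[(1+√233)/2] and disc(K) = d = 233.
Ramification test: 233 | 233. The prime 233 ramifies in K.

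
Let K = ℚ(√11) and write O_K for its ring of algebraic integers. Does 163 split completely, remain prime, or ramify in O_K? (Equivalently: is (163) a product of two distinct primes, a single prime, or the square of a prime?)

11 mod 4 = 3, hence disc K = 4·11 = 44 and O_K = ℤ[√11].
disc(K) = 44 is not divisible by 163; 163 is unramified.
Legendre symbol by Euler's criterion: (11/163) ≡ 11^81 ≡ 162 (mod 163), i.e. (11/163) = -1.
d is a non-residue mod p, hence 163 remains inert in O_K.

inert — (163) stays prime in O_K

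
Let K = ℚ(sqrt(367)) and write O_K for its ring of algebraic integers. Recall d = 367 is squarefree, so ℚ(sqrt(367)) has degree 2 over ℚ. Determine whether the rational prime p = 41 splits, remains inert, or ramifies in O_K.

splits completely

Since 367 ≢ 1 mod 4, the ring of integers is ℤ[√367] with discriminant 4·367 = 1468.
41 ∤ 1468, so 41 is unramified.
Compute (367/41) via Euler: 39^((41-1)/2) mod 41 = 1, so (367/41) = 1.
Legendre symbol 1 ⇒ 41 is split.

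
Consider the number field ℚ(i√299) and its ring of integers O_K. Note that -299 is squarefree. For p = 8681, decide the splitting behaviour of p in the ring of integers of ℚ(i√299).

-299 mod 4 = 1, hence disc K = -299 and O_K = ℤ[(1+√-299)/2].
8681 ∤ -299, so 8681 is unramified.
(-299/8681) = 8382^4340 mod 8681 = 8680, giving Legendre symbol -1.
d is a non-residue mod p, hence 8681 remains inert in O_K.

p is inert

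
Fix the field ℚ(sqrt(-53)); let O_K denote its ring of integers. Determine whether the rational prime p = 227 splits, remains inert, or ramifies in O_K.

Since -53 ≢ 1 mod 4, the ring of integers is ℤ[√-53] with discriminant 4·(-53) = -212.
227 ∤ -212, so 227 is unramified.
Euler's criterion: (-53)^113 mod 227 = 226. Thus (-53|227) = -1.
(-53/227) = -1, so 227 is inert.

p is inert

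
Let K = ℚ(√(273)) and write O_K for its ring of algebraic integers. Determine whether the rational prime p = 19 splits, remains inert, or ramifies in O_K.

273 mod 4 = 1, hence disc K = 273 and O_K = ℤ[(1+√273)/2].
disc(K) = 273 is not divisible by 19; 19 is unramified.
Legendre symbol by Euler's criterion: (273/19) ≡ 273^9 ≡ 1 (mod 19), i.e. (273/19) = 1.
d is a quadratic residue mod p, hence 19 splits in O_K.

19 splits in O_K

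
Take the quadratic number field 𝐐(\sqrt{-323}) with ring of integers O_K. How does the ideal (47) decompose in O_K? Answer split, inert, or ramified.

split

Since -323 ≡ 1 mod 4, the ring of integers is ℤ[(1+√-323)/2] with discriminant -323.
disc(K) = -323 is not divisible by 47; 47 is unramified.
Legendre symbol by Euler's criterion: (-323/47) ≡ (-323)^23 ≡ 1 (mod 47), i.e. (-323/47) = 1.
Legendre symbol 1 ⇒ 47 is split.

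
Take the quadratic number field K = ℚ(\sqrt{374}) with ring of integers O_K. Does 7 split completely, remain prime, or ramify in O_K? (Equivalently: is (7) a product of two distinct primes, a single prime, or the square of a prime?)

d = 374 ≡ 2 (mod 4), so O_K = ℤ[√374] and disc(K) = 4d = 1496.
disc(K) = 1496 is not divisible by 7; 7 is unramified.
Euler's criterion: 374^3 mod 7 = 6. Thus (374|7) = -1.
Legendre symbol -1 ⇒ 7 is inert.

inert — (7) stays prime in O_K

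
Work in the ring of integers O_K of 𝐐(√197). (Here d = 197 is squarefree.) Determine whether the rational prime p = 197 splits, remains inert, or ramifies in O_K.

p ramifies

Since 197 ≡ 1 mod 4, the ring of integers is ℤ[(1+√197)/2] with discriminant 197.
Ramification test: 197 | 197. The prime 197 ramifies in K.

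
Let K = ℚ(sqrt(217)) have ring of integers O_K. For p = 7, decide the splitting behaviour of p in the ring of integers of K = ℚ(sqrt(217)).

7 is ramified

d = 217 ≡ 1 (mod 4), so O_K = ℤ[(1+√217)/2] and disc(K) = d = 217.
Ramification test: 7 | 217. The prime 7 ramifies in K.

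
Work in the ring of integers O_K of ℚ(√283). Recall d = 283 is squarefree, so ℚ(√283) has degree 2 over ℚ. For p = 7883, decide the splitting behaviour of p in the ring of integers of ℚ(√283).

283 mod 4 = 3, hence disc K = 4·283 = 1132 and O_K = ℤ[√283].
7883 ∤ 1132, so 7883 is unramified.
Legendre symbol by Euler's criterion: (283/7883) ≡ 283^3941 ≡ 1 (mod 7883), i.e. (283/7883) = 1.
(283/7883) = 1, so 7883 splits.

split — (7883) = 𝔭₁𝔭₂ with 𝔭₁ ≠ 𝔭₂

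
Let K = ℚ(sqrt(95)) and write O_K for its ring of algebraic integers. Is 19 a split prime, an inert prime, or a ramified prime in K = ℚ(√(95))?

Since 95 ≢ 1 mod 4, the ring of integers is ℤ[√95] with discriminant 4·95 = 380.
19 divides disc(K) = 380, so 19 ramifies.

ramified — (19) = 𝔭²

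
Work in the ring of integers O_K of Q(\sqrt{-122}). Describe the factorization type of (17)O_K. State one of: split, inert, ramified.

remains prime (inert)

-122 mod 4 = 2, hence disc K = 4·(-122) = -488 and O_K = ℤ[√-122].
Since gcd(17, -488) = 1 the prime 17 does not ramify.
(-122/17) = 14^8 mod 17 = 16, giving Legendre symbol -1.
(-122/17) = -1, so 17 is inert.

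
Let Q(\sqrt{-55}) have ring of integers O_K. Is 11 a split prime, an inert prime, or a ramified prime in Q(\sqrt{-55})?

11 is ramified

-55 mod 4 = 1, hence disc K = -55 and O_K = ℤ[(1+√-55)/2].
disc(K) = -55 = 11·(-5), so p = 11 is ramified.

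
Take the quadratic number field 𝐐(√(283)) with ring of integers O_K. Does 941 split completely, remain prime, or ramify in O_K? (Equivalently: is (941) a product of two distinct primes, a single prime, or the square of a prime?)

d = 283 ≡ 3 (mod 4), so O_K = ℤ[√283] and disc(K) = 4d = 1132.
disc(K) = 1132 is not divisible by 941; 941 is unramified.
Legendre symbol by Euler's criterion: (283/941) ≡ 283^470 ≡ 1 (mod 941), i.e. (283/941) = 1.
Legendre symbol 1 ⇒ 941 is split.

split — (941) = 𝔭₁𝔭₂ with 𝔭₁ ≠ 𝔭₂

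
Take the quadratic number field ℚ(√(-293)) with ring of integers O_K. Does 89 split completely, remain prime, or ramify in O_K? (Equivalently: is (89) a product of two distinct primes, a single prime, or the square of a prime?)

-293 mod 4 = 3, hence disc K = 4·(-293) = -1172 and O_K = ℤ[√-293].
Since gcd(89, -1172) = 1 the prime 89 does not ramify.
(-293/89) = 63^44 mod 89 = 88, giving Legendre symbol -1.
(-293/89) = -1, so 89 is inert.

inert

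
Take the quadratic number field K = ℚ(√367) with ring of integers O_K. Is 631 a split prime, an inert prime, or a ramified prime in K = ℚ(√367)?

remains prime (inert)

Since 367 ≢ 1 mod 4, the ring of integers is ℤ[√367] with discriminant 4·367 = 1468.
disc(K) = 1468 is not divisible by 631; 631 is unramified.
Euler's criterion: 367^315 mod 631 = 630. Thus (367|631) = -1.
Legendre symbol -1 ⇒ 631 is inert.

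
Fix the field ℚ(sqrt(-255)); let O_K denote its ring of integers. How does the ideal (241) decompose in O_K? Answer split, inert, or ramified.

inert — (241) stays prime in O_K

-255 mod 4 = 1, hence disc K = -255 and O_K = ℤ[(1+√-255)/2].
disc(K) = -255 is not divisible by 241; 241 is unramified.
Compute (-255/241) via Euler: 227^((241-1)/2) mod 241 = 240, so (-255/241) = -1.
d is a non-residue mod p, hence 241 remains inert in O_K.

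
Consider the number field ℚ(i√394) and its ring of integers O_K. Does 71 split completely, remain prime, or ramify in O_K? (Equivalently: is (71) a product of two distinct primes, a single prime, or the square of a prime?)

p splits

Since -394 ≢ 1 mod 4, the ring of integers is ℤ[√-394] with discriminant 4·(-394) = -1576.
Since gcd(71, -1576) = 1 the prime 71 does not ramify.
Compute (-394/71) via Euler: 32^((71-1)/2) mod 71 = 1, so (-394/71) = 1.
Legendre symbol 1 ⇒ 71 is split.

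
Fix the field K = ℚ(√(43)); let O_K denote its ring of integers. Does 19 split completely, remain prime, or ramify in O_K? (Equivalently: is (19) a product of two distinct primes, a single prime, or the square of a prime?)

split

Since 43 ≢ 1 mod 4, the ring of integers is ℤ[√43] with discriminant 4·43 = 172.
Since gcd(19, 172) = 1 the prime 19 does not ramify.
(43/19) = 5^9 mod 19 = 1, giving Legendre symbol 1.
Legendre symbol 1 ⇒ 19 is split.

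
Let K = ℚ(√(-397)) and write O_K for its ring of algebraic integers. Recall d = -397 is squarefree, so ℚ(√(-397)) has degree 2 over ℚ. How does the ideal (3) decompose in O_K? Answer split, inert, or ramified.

-397 mod 4 = 3, hence disc K = 4·(-397) = -1588 and O_K = ℤ[√-397].
disc(K) = -1588 is not divisible by 3; 3 is unramified.
(-397/3) = 2^1 mod 3 = 2, giving Legendre symbol -1.
d is a non-residue mod p, hence 3 remains inert in O_K.

3 remains inert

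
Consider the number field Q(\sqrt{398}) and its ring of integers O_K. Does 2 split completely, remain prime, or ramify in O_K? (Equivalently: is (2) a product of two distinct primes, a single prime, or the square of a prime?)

p ramifies

398 mod 4 = 2, hence disc K = 4·398 = 1592 and O_K = ℤ[√398].
disc(K) = 1592 = 2·796, so p = 2 is ramified.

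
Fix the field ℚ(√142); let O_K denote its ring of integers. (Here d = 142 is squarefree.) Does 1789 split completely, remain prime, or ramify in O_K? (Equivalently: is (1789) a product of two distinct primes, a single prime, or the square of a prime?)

142 mod 4 = 2, hence disc K = 4·142 = 568 and O_K = ℤ[√142].
Since gcd(1789, 568) = 1 the prime 1789 does not ramify.
Euler's criterion: 142^894 mod 1789 = 1. Thus (142|1789) = 1.
(142/1789) = 1, so 1789 splits.

split — (1789) = 𝔭₁𝔭₂ with 𝔭₁ ≠ 𝔭₂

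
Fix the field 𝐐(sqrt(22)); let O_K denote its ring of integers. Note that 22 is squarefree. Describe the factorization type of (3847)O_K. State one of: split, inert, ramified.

split — (3847) = 𝔭₁𝔭₂ with 𝔭₁ ≠ 𝔭₂

Since 22 ≢ 1 mod 4, the ring of integers is ℤ[√22] with discriminant 4·22 = 88.
3847 ∤ 88, so 3847 is unramified.
Compute (22/3847) via Euler: 22^((3847-1)/2) mod 3847 = 1, so (22/3847) = 1.
(22/3847) = 1, so 3847 splits.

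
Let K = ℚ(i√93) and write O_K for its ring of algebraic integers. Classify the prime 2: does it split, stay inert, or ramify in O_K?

ramifies in O_K

d = -93 ≡ 3 (mod 4), so O_K = ℤ[√-93] and disc(K) = 4d = -372.
Ramification test: 2 | -372. The prime 2 ramifies in K.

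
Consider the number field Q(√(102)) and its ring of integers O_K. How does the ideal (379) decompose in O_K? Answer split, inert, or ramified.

102 mod 4 = 2, hence disc K = 4·102 = 408 and O_K = ℤ[√102].
disc(K) = 408 is not divisible by 379; 379 is unramified.
Euler's criterion: 102^189 mod 379 = 378. Thus (102|379) = -1.
(102/379) = -1, so 379 is inert.

379 remains inert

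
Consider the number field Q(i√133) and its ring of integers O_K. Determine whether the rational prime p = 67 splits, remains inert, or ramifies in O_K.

split

d = -133 ≡ 3 (mod 4), so O_K = ℤ[√-133] and disc(K) = 4d = -532.
disc(K) = -532 is not divisible by 67; 67 is unramified.
Compute (-133/67) via Euler: 1^((67-1)/2) mod 67 = 1, so (-133/67) = 1.
(-133/67) = 1, so 67 splits.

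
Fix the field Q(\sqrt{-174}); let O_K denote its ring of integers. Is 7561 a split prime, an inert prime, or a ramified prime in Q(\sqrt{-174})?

7561 remains inert

-174 mod 4 = 2, hence disc K = 4·(-174) = -696 and O_K = ℤ[√-174].
7561 ∤ -696, so 7561 is unramified.
Legendre symbol by Euler's criterion: (-174/7561) ≡ (-174)^3780 ≡ 7560 (mod 7561), i.e. (-174/7561) = -1.
Legendre symbol -1 ⇒ 7561 is inert.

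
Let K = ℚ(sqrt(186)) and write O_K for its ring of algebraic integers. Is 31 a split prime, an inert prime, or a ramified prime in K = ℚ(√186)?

186 mod 4 = 2, hence disc K = 4·186 = 744 and O_K = ℤ[√186].
disc(K) = 744 = 31·24, so p = 31 is ramified.

p ramifies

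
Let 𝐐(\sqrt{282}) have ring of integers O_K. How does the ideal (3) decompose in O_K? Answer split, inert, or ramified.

ramified

Since 282 ≢ 1 mod 4, the ring of integers is ℤ[√282] with discriminant 4·282 = 1128.
3 divides disc(K) = 1128, so 3 ramifies.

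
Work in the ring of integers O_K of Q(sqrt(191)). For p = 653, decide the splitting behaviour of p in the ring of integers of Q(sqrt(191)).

split

Since 191 ≢ 1 mod 4, the ring of integers is ℤ[√191] with discriminant 4·191 = 764.
Since gcd(653, 764) = 1 the prime 653 does not ramify.
Euler's criterion: 191^326 mod 653 = 1. Thus (191|653) = 1.
(191/653) = 1, so 653 splits.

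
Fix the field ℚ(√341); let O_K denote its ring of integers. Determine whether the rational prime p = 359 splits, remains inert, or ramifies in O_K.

inert

Since 341 ≡ 1 mod 4, the ring of integers is ℤ[(1+√341)/2] with discriminant 341.
Since gcd(359, 341) = 1 the prime 359 does not ramify.
Euler's criterion: 341^179 mod 359 = 358. Thus (341|359) = -1.
Legendre symbol -1 ⇒ 359 is inert.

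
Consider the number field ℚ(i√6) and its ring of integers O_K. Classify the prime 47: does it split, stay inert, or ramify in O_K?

inert — (47) stays prime in O_K

d = -6 ≡ 2 (mod 4), so O_K = ℤ[√-6] and disc(K) = 4d = -24.
Since gcd(47, -24) = 1 the prime 47 does not ramify.
Compute (-6/47) via Euler: 41^((47-1)/2) mod 47 = 46, so (-6/47) = -1.
(-6/47) = -1, so 47 is inert.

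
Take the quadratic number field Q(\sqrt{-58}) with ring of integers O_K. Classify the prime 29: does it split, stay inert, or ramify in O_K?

ramifies in O_K

Since -58 ≢ 1 mod 4, the ring of integers is ℤ[√-58] with discriminant 4·(-58) = -232.
disc(K) = -232 = 29·(-8), so p = 29 is ramified.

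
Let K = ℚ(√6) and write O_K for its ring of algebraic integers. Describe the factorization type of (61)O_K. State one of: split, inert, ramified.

remains prime (inert)

6 mod 4 = 2, hence disc K = 4·6 = 24 and O_K = ℤ[√6].
61 ∤ 24, so 61 is unramified.
Euler's criterion: 6^30 mod 61 = 60. Thus (6|61) = -1.
Legendre symbol -1 ⇒ 61 is inert.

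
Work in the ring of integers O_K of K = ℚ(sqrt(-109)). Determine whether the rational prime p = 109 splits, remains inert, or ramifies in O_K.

-109 mod 4 = 3, hence disc K = 4·(-109) = -436 and O_K = ℤ[√-109].
Ramification test: 109 | -436. The prime 109 ramifies in K.

ramifies in O_K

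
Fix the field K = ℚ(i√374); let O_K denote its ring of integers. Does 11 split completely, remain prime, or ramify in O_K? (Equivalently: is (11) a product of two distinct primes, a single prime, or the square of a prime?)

ramified — (11) = 𝔭²

d = -374 ≡ 2 (mod 4), so O_K = ℤ[√-374] and disc(K) = 4d = -1496.
11 divides disc(K) = -1496, so 11 ramifies.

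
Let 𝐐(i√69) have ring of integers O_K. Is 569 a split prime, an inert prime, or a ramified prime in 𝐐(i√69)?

split — (569) = 𝔭₁𝔭₂ with 𝔭₁ ≠ 𝔭₂

-69 mod 4 = 3, hence disc K = 4·(-69) = -276 and O_K = ℤ[√-69].
569 ∤ -276, so 569 is unramified.
Legendre symbol by Euler's criterion: (-69/569) ≡ (-69)^284 ≡ 1 (mod 569), i.e. (-69/569) = 1.
Legendre symbol 1 ⇒ 569 is split.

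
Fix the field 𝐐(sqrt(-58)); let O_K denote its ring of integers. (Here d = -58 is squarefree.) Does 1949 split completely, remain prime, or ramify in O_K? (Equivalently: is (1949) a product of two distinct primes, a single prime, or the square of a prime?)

-58 mod 4 = 2, hence disc K = 4·(-58) = -232 and O_K = ℤ[√-58].
Since gcd(1949, -232) = 1 the prime 1949 does not ramify.
(-58/1949) = 1891^974 mod 1949 = 1948, giving Legendre symbol -1.
Legendre symbol -1 ⇒ 1949 is inert.

p is inert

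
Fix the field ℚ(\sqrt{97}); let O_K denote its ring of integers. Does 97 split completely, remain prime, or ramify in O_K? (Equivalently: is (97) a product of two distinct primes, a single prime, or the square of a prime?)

ramifies in O_K

Since 97 ≡ 1 mod 4, the ring of integers is ℤ[(1+√97)/2] with discriminant 97.
disc(K) = 97 = 97·1, so p = 97 is ramified.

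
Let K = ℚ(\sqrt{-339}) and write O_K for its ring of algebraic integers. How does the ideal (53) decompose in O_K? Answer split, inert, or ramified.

inert

Since -339 ≡ 1 mod 4, the ring of integers is ℤ[(1+√-339)/2] with discriminant -339.
53 ∤ -339, so 53 is unramified.
(-339/53) = 32^26 mod 53 = 52, giving Legendre symbol -1.
(-339/53) = -1, so 53 is inert.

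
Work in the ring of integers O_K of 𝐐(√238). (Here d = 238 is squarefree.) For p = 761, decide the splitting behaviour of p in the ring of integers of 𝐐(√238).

Since 238 ≢ 1 mod 4, the ring of integers is ℤ[√238] with discriminant 4·238 = 952.
Since gcd(761, 952) = 1 the prime 761 does not ramify.
Legendre symbol by Euler's criterion: (238/761) ≡ 238^380 ≡ 760 (mod 761), i.e. (238/761) = -1.
(238/761) = -1, so 761 is inert.

remains prime (inert)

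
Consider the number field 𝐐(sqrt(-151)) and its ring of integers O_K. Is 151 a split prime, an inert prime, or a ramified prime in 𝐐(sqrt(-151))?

Since -151 ≡ 1 mod 4, the ring of integers is ℤ[(1+√-151)/2] with discriminant -151.
151 divides disc(K) = -151, so 151 ramifies.

ramified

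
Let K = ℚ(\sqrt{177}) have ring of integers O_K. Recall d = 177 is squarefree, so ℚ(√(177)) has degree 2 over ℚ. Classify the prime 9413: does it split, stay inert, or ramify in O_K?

177 mod 4 = 1, hence disc K = 177 and O_K = ℤ[(1+√177)/2].
disc(K) = 177 is not divisible by 9413; 9413 is unramified.
Legendre symbol by Euler's criterion: (177/9413) ≡ 177^4706 ≡ 1 (mod 9413), i.e. (177/9413) = 1.
Legendre symbol 1 ⇒ 9413 is split.

split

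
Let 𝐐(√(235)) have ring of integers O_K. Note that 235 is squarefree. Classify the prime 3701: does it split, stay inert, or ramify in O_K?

Since 235 ≢ 1 mod 4, the ring of integers is ℤ[√235] with discriminant 4·235 = 940.
3701 ∤ 940, so 3701 is unramified.
(235/3701) = 235^1850 mod 3701 = 3700, giving Legendre symbol -1.
Legendre symbol -1 ⇒ 3701 is inert.

p is inert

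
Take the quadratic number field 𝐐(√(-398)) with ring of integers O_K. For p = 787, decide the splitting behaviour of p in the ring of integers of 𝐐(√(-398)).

split

d = -398 ≡ 2 (mod 4), so O_K = ℤ[√-398] and disc(K) = 4d = -1592.
787 ∤ -1592, so 787 is unramified.
Compute (-398/787) via Euler: 389^((787-1)/2) mod 787 = 1, so (-398/787) = 1.
(-398/787) = 1, so 787 splits.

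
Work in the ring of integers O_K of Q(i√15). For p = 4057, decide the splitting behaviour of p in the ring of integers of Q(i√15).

4057 remains inert

Since -15 ≡ 1 mod 4, the ring of integers is ℤ[(1+√-15)/2] with discriminant -15.
disc(K) = -15 is not divisible by 4057; 4057 is unramified.
Legendre symbol by Euler's criterion: (-15/4057) ≡ (-15)^2028 ≡ 4056 (mod 4057), i.e. (-15/4057) = -1.
(-15/4057) = -1, so 4057 is inert.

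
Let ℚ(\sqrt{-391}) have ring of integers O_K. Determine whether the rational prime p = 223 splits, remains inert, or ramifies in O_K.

d = -391 ≡ 1 (mod 4), so O_K = ℤ[(1+√-391)/2] and disc(K) = d = -391.
disc(K) = -391 is not divisible by 223; 223 is unramified.
Legendre symbol by Euler's criterion: (-391/223) ≡ (-391)^111 ≡ 1 (mod 223), i.e. (-391/223) = 1.
Legendre symbol 1 ⇒ 223 is split.

p splits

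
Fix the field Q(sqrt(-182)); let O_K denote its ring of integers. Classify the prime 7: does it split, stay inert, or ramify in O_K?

ramified

-182 mod 4 = 2, hence disc K = 4·(-182) = -728 and O_K = ℤ[√-182].
7 divides disc(K) = -728, so 7 ramifies.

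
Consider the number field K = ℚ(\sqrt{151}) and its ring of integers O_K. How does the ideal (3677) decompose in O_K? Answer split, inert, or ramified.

d = 151 ≡ 3 (mod 4), so O_K = ℤ[√151] and disc(K) = 4d = 604.
Since gcd(3677, 604) = 1 the prime 3677 does not ramify.
Euler's criterion: 151^1838 mod 3677 = 3676. Thus (151|3677) = -1.
d is a non-residue mod p, hence 3677 remains inert in O_K.

inert — (3677) stays prime in O_K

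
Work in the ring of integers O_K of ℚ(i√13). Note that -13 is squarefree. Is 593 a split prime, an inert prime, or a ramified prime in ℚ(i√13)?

inert

Since -13 ≢ 1 mod 4, the ring of integers is ℤ[√-13] with discriminant 4·(-13) = -52.
593 ∤ -52, so 593 is unramified.
(-13/593) = 580^296 mod 593 = 592, giving Legendre symbol -1.
d is a non-residue mod p, hence 593 remains inert in O_K.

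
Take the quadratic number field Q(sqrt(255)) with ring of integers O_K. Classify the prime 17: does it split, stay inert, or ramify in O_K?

Since 255 ≢ 1 mod 4, the ring of integers is ℤ[√255] with discriminant 4·255 = 1020.
Ramification test: 17 | 1020. The prime 17 ramifies in K.

ramified — (17) = 𝔭²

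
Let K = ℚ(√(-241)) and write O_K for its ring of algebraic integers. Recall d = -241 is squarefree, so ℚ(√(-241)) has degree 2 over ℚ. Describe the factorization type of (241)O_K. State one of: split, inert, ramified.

-241 mod 4 = 3, hence disc K = 4·(-241) = -964 and O_K = ℤ[√-241].
Ramification test: 241 | -964. The prime 241 ramifies in K.

241 is ramified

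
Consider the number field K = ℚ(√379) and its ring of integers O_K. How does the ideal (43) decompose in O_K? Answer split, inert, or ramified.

split — (43) = 𝔭₁𝔭₂ with 𝔭₁ ≠ 𝔭₂

379 mod 4 = 3, hence disc K = 4·379 = 1516 and O_K = ℤ[√379].
Since gcd(43, 1516) = 1 the prime 43 does not ramify.
Legendre symbol by Euler's criterion: (379/43) ≡ 379^21 ≡ 1 (mod 43), i.e. (379/43) = 1.
(379/43) = 1, so 43 splits.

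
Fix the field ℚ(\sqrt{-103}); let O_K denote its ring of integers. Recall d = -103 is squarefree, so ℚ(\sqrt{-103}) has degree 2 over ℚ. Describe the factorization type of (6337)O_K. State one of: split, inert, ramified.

remains prime (inert)

d = -103 ≡ 1 (mod 4), so O_K = ℤ[(1+√-103)/2] and disc(K) = d = -103.
Since gcd(6337, -103) = 1 the prime 6337 does not ramify.
(-103/6337) = 6234^3168 mod 6337 = 6336, giving Legendre symbol -1.
d is a non-residue mod p, hence 6337 remains inert in O_K.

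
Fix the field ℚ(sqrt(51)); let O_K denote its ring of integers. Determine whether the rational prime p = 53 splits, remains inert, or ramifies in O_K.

Since 51 ≢ 1 mod 4, the ring of integers is ℤ[√51] with discriminant 4·51 = 204.
disc(K) = 204 is not divisible by 53; 53 is unramified.
Euler's criterion: 51^26 mod 53 = 52. Thus (51|53) = -1.
(51/53) = -1, so 53 is inert.

53 remains inert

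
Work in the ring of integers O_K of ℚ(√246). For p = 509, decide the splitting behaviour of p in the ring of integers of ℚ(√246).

inert — (509) stays prime in O_K

d = 246 ≡ 2 (mod 4), so O_K = ℤ[√246] and disc(K) = 4d = 984.
509 ∤ 984, so 509 is unramified.
Euler's criterion: 246^254 mod 509 = 508. Thus (246|509) = -1.
d is a non-residue mod p, hence 509 remains inert in O_K.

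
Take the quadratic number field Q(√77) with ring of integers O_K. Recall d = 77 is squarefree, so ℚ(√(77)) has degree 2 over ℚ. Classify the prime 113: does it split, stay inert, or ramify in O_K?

Since 77 ≡ 1 mod 4, the ring of integers is ℤ[(1+√77)/2] with discriminant 77.
disc(K) = 77 is not divisible by 113; 113 is unramified.
Compute (77/113) via Euler: 77^((113-1)/2) mod 113 = 1, so (77/113) = 1.
d is a quadratic residue mod p, hence 113 splits in O_K.

splits completely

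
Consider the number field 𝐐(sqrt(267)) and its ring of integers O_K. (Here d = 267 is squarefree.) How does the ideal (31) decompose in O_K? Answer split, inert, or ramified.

267 mod 4 = 3, hence disc K = 4·267 = 1068 and O_K = ℤ[√267].
31 ∤ 1068, so 31 is unramified.
Compute (267/31) via Euler: 19^((31-1)/2) mod 31 = 1, so (267/31) = 1.
Legendre symbol 1 ⇒ 31 is split.

split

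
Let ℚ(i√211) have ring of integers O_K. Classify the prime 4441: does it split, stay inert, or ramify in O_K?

4441 remains inert

Since -211 ≡ 1 mod 4, the ring of integers is ℤ[(1+√-211)/2] with discriminant -211.
disc(K) = -211 is not divisible by 4441; 4441 is unramified.
Legendre symbol by Euler's criterion: (-211/4441) ≡ (-211)^2220 ≡ 4440 (mod 4441), i.e. (-211/4441) = -1.
Legendre symbol -1 ⇒ 4441 is inert.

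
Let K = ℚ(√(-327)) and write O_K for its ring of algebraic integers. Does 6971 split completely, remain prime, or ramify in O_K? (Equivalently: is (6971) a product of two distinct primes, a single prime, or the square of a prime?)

d = -327 ≡ 1 (mod 4), so O_K = ℤ[(1+√-327)/2] and disc(K) = d = -327.
6971 ∤ -327, so 6971 is unramified.
(-327/6971) = 6644^3485 mod 6971 = 6970, giving Legendre symbol -1.
(-327/6971) = -1, so 6971 is inert.

6971 remains inert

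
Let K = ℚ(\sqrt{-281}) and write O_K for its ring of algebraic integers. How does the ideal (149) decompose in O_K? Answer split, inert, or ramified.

-281 mod 4 = 3, hence disc K = 4·(-281) = -1124 and O_K = ℤ[√-281].
149 ∤ -1124, so 149 is unramified.
Euler's criterion: (-281)^74 mod 149 = 1. Thus (-281|149) = 1.
(-281/149) = 1, so 149 splits.

split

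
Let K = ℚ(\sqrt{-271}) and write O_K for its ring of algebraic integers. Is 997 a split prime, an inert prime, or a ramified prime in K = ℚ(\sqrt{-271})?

remains prime (inert)

-271 mod 4 = 1, hence disc K = -271 and O_K = ℤ[(1+√-271)/2].
disc(K) = -271 is not divisible by 997; 997 is unramified.
Legendre symbol by Euler's criterion: (-271/997) ≡ (-271)^498 ≡ 996 (mod 997), i.e. (-271/997) = -1.
d is a non-residue mod p, hence 997 remains inert in O_K.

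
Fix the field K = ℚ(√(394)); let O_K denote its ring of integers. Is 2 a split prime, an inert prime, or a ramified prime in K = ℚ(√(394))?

Since 394 ≢ 1 mod 4, the ring of integers is ℤ[√394] with discriminant 4·394 = 1576.
2 divides disc(K) = 1576, so 2 ramifies.

ramifies in O_K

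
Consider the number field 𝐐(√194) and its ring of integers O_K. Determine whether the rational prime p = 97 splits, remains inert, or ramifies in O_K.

ramified

Since 194 ≢ 1 mod 4, the ring of integers is ℤ[√194] with discriminant 4·194 = 776.
disc(K) = 776 = 97·8, so p = 97 is ramified.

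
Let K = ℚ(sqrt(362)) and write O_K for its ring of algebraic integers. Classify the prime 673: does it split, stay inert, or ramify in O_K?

d = 362 ≡ 2 (mod 4), so O_K = ℤ[√362] and disc(K) = 4d = 1448.
disc(K) = 1448 is not divisible by 673; 673 is unramified.
Legendre symbol by Euler's criterion: (362/673) ≡ 362^336 ≡ 672 (mod 673), i.e. (362/673) = -1.
d is a non-residue mod p, hence 673 remains inert in O_K.

p is inert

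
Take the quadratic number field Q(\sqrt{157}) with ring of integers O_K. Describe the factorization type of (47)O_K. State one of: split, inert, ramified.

Since 157 ≡ 1 mod 4, the ring of integers is ℤ[(1+√157)/2] with discriminant 157.
Since gcd(47, 157) = 1 the prime 47 does not ramify.
(157/47) = 16^23 mod 47 = 1, giving Legendre symbol 1.
(157/47) = 1, so 47 splits.

splits completely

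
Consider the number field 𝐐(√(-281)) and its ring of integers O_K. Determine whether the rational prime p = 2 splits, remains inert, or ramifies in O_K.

Since -281 ≢ 1 mod 4, the ring of integers is ℤ[√-281] with discriminant 4·(-281) = -1124.
Ramification test: 2 | -1124. The prime 2 ramifies in K.

ramified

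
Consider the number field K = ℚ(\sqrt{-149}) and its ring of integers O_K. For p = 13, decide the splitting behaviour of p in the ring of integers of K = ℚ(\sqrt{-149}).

remains prime (inert)

Since -149 ≢ 1 mod 4, the ring of integers is ℤ[√-149] with discriminant 4·(-149) = -596.
Since gcd(13, -596) = 1 the prime 13 does not ramify.
(-149/13) = 7^6 mod 13 = 12, giving Legendre symbol -1.
Legendre symbol -1 ⇒ 13 is inert.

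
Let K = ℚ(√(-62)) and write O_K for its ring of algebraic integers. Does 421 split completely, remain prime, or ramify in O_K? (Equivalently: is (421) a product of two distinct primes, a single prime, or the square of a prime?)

421 remains inert

d = -62 ≡ 2 (mod 4), so O_K = ℤ[√-62] and disc(K) = 4d = -248.
disc(K) = -248 is not divisible by 421; 421 is unramified.
Compute (-62/421) via Euler: 359^((421-1)/2) mod 421 = 420, so (-62/421) = -1.
Legendre symbol -1 ⇒ 421 is inert.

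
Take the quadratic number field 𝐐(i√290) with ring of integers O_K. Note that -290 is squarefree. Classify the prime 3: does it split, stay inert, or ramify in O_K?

d = -290 ≡ 2 (mod 4), so O_K = ℤ[√-290] and disc(K) = 4d = -1160.
disc(K) = -1160 is not divisible by 3; 3 is unramified.
Legendre symbol by Euler's criterion: (-290/3) ≡ (-290)^1 ≡ 1 (mod 3), i.e. (-290/3) = 1.
d is a quadratic residue mod p, hence 3 splits in O_K.

p splits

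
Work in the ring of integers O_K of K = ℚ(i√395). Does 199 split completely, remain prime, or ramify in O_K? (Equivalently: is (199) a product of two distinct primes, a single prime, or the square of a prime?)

inert — (199) stays prime in O_K

Since -395 ≡ 1 mod 4, the ring of integers is ℤ[(1+√-395)/2] with discriminant -395.
disc(K) = -395 is not divisible by 199; 199 is unramified.
(-395/199) = 3^99 mod 199 = 198, giving Legendre symbol -1.
Legendre symbol -1 ⇒ 199 is inert.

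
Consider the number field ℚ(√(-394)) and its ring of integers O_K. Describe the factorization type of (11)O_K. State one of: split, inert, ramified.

-394 mod 4 = 2, hence disc K = 4·(-394) = -1576 and O_K = ℤ[√-394].
Since gcd(11, -1576) = 1 the prime 11 does not ramify.
Legendre symbol by Euler's criterion: (-394/11) ≡ (-394)^5 ≡ 10 (mod 11), i.e. (-394/11) = -1.
Legendre symbol -1 ⇒ 11 is inert.

remains prime (inert)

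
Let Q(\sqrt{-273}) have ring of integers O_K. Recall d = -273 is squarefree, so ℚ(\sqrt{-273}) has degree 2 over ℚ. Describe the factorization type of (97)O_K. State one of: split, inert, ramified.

split — (97) = 𝔭₁𝔭₂ with 𝔭₁ ≠ 𝔭₂

-273 mod 4 = 3, hence disc K = 4·(-273) = -1092 and O_K = ℤ[√-273].
Since gcd(97, -1092) = 1 the prime 97 does not ramify.
Compute (-273/97) via Euler: 18^((97-1)/2) mod 97 = 1, so (-273/97) = 1.
d is a quadratic residue mod p, hence 97 splits in O_K.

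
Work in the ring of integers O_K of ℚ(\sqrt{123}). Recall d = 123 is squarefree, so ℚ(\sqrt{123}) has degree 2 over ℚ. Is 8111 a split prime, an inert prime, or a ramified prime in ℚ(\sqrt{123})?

123 mod 4 = 3, hence disc K = 4·123 = 492 and O_K = ℤ[√123].
disc(K) = 492 is not divisible by 8111; 8111 is unramified.
Legendre symbol by Euler's criterion: (123/8111) ≡ 123^4055 ≡ 8110 (mod 8111), i.e. (123/8111) = -1.
d is a non-residue mod p, hence 8111 remains inert in O_K.

8111 remains inert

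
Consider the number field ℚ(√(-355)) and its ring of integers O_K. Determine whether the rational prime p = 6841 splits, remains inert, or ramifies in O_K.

-355 mod 4 = 1, hence disc K = -355 and O_K = ℤ[(1+√-355)/2].
disc(K) = -355 is not divisible by 6841; 6841 is unramified.
Compute (-355/6841) via Euler: 6486^((6841-1)/2) mod 6841 = 1, so (-355/6841) = 1.
(-355/6841) = 1, so 6841 splits.

p splits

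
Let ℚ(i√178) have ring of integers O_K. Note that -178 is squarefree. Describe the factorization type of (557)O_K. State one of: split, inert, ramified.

d = -178 ≡ 2 (mod 4), so O_K = ℤ[√-178] and disc(K) = 4d = -712.
disc(K) = -712 is not divisible by 557; 557 is unramified.
Euler's criterion: (-178)^278 mod 557 = 1. Thus (-178|557) = 1.
(-178/557) = 1, so 557 splits.

splits completely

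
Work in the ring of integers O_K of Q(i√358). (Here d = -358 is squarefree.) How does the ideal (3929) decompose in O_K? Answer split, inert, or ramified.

d = -358 ≡ 2 (mod 4), so O_K = ℤ[√-358] and disc(K) = 4d = -1432.
disc(K) = -1432 is not divisible by 3929; 3929 is unramified.
(-358/3929) = 3571^1964 mod 3929 = 3928, giving Legendre symbol -1.
(-358/3929) = -1, so 3929 is inert.

3929 remains inert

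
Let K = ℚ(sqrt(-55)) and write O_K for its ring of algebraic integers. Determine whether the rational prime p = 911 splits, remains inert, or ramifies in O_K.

Since -55 ≡ 1 mod 4, the ring of integers is ℤ[(1+√-55)/2] with discriminant -55.
Since gcd(911, -55) = 1 the prime 911 does not ramify.
Legendre symbol by Euler's criterion: (-55/911) ≡ (-55)^455 ≡ 1 (mod 911), i.e. (-55/911) = 1.
Legendre symbol 1 ⇒ 911 is split.

p splits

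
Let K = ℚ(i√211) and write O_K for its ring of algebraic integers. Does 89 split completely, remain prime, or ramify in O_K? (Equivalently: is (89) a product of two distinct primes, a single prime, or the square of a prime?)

-211 mod 4 = 1, hence disc K = -211 and O_K = ℤ[(1+√-211)/2].
disc(K) = -211 is not divisible by 89; 89 is unramified.
(-211/89) = 56^44 mod 89 = 88, giving Legendre symbol -1.
d is a non-residue mod p, hence 89 remains inert in O_K.

inert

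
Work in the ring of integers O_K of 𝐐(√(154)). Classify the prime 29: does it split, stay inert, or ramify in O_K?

Since 154 ≢ 1 mod 4, the ring of integers is ℤ[√154] with discriminant 4·154 = 616.
29 ∤ 616, so 29 is unramified.
(154/29) = 9^14 mod 29 = 1, giving Legendre symbol 1.
(154/29) = 1, so 29 splits.

splits completely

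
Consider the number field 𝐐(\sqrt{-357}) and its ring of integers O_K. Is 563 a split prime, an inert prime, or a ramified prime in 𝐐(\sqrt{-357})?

remains prime (inert)

d = -357 ≡ 3 (mod 4), so O_K = ℤ[√-357] and disc(K) = 4d = -1428.
563 ∤ -1428, so 563 is unramified.
Legendre symbol by Euler's criterion: (-357/563) ≡ (-357)^281 ≡ 562 (mod 563), i.e. (-357/563) = -1.
(-357/563) = -1, so 563 is inert.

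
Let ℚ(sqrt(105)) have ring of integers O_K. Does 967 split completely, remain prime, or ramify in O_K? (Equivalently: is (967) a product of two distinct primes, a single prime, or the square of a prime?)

p is inert

Since 105 ≡ 1 mod 4, the ring of integers is ℤ[(1+√105)/2] with discriminant 105.
Since gcd(967, 105) = 1 the prime 967 does not ramify.
(105/967) = 105^483 mod 967 = 966, giving Legendre symbol -1.
d is a non-residue mod p, hence 967 remains inert in O_K.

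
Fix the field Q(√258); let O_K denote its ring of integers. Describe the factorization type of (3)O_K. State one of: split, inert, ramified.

Since 258 ≢ 1 mod 4, the ring of integers is ℤ[√258] with discriminant 4·258 = 1032.
Ramification test: 3 | 1032. The prime 3 ramifies in K.

p ramifies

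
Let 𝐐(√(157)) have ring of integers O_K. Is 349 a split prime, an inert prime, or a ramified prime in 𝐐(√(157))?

157 mod 4 = 1, hence disc K = 157 and O_K = ℤ[(1+√157)/2].
Since gcd(349, 157) = 1 the prime 349 does not ramify.
(157/349) = 157^174 mod 349 = 1, giving Legendre symbol 1.
(157/349) = 1, so 349 splits.

split — (349) = 𝔭₁𝔭₂ with 𝔭₁ ≠ 𝔭₂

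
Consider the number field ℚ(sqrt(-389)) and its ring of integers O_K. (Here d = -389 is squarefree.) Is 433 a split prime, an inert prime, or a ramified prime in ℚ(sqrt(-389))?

Since -389 ≢ 1 mod 4, the ring of integers is ℤ[√-389] with discriminant 4·(-389) = -1556.
433 ∤ -1556, so 433 is unramified.
(-389/433) = 44^216 mod 433 = 1, giving Legendre symbol 1.
(-389/433) = 1, so 433 splits.

p splits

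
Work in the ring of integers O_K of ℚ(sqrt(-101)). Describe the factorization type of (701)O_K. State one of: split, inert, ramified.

split

Since -101 ≢ 1 mod 4, the ring of integers is ℤ[√-101] with discriminant 4·(-101) = -404.
Since gcd(701, -404) = 1 the prime 701 does not ramify.
Euler's criterion: (-101)^350 mod 701 = 1. Thus (-101|701) = 1.
(-101/701) = 1, so 701 splits.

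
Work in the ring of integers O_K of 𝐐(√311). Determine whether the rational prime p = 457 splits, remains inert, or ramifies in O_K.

Since 311 ≢ 1 mod 4, the ring of integers is ℤ[√311] with discriminant 4·311 = 1244.
disc(K) = 1244 is not divisible by 457; 457 is unramified.
Euler's criterion: 311^228 mod 457 = 1. Thus (311|457) = 1.
(311/457) = 1, so 457 splits.

split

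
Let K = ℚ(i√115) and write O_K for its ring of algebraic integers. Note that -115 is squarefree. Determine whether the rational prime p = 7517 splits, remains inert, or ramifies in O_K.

split — (7517) = 𝔭₁𝔭₂ with 𝔭₁ ≠ 𝔭₂

-115 mod 4 = 1, hence disc K = -115 and O_K = ℤ[(1+√-115)/2].
7517 ∤ -115, so 7517 is unramified.
Euler's criterion: (-115)^3758 mod 7517 = 1. Thus (-115|7517) = 1.
(-115/7517) = 1, so 7517 splits.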